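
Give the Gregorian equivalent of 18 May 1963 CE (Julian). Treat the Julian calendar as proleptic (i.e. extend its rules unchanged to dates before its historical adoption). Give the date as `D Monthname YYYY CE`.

The Julian–Gregorian offset here is 13 days (Julian trailing).
18 May 1963 Julian + 13 days → 31 May 1963 Gregorian.

31 May 1963 CE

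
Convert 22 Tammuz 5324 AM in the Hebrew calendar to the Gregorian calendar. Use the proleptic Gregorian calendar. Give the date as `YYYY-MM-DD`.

Both dates share Julian Day Number 2292492; in the Gregorian calendar that is 12 July 1564 CE.

1564-07-12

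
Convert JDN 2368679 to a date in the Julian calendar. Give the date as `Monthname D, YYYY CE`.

The Gregorian equivalent of JDN 2368679 is 13 February 1773.
In the Julian calendar that day is February 2, 1773 CE.

February 2, 1773 CE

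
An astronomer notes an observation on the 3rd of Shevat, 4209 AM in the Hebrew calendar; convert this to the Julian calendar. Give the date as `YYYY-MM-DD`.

0449-01-14

The source date corresponds to 15 January 449 in the proleptic Gregorian calendar (JDN 1885069).
That day falls on 14 January 449 CE in the Julian calendar.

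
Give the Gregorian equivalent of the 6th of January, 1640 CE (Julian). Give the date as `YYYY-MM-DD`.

1640-01-16

At this point the Julian calendar is 10 days behind the Gregorian.
6 January 1640 Julian + 10 days → 16 January 1640 Gregorian.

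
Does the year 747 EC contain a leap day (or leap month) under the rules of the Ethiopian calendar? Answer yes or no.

747 mod 4 = 3; in the Ethiopian calendar a year is leap when year mod 4 = 3, so it is a leap year.

yes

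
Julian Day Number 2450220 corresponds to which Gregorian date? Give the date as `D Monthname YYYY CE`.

16 May 1996 CE

JDN 2451545 is 1 Jan 2000; 2450220 is −1325 days from there.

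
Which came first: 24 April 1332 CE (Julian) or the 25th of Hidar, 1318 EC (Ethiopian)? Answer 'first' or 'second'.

second

The two dates have Julian Day Numbers 2207685 and 2205339 respectively.
Since 2205339 < 2207685, the second date comes first.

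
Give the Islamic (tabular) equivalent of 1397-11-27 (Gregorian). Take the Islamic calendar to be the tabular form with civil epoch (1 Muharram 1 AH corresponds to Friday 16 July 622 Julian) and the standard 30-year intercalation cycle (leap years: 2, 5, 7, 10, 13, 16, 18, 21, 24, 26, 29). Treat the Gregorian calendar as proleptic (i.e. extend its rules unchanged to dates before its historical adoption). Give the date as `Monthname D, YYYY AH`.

Both dates share Julian Day Number 2231635; in the tabular Islamic calendar that is 27 Safar 800 AH.

Safar 27, 800 AH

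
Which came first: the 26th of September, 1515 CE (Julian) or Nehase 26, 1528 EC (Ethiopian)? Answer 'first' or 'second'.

first

The two dates have Julian Day Numbers 2274680 and 2282313 respectively.
Since 2274680 < 2282313, the first date comes first.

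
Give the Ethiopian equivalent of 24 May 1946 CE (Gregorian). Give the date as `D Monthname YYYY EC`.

Julian Day Number of the source date = 2431965.
Converting JDN 2431965 to the Ethiopian calendar gives 16 Ginbot 1938 EC.

16 Ginbot 1938 EC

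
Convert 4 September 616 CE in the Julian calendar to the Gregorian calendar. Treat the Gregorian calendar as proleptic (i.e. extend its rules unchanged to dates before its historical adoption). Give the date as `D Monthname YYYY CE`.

For dates in this range the Gregorian date is 3 days ahead of the Julian.
4 September 616 Julian + 3 days → 7 September 616 Gregorian.

7 September 616 CE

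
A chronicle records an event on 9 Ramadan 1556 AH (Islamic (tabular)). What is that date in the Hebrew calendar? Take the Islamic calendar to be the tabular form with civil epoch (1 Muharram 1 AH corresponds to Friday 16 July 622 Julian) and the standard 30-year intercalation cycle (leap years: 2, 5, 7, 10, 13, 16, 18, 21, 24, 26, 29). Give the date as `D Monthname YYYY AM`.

9 Kislev 5892 AM

Both dates share Julian Day Number 2499724; in the Hebrew calendar that is 9 Kislev 5892 AM.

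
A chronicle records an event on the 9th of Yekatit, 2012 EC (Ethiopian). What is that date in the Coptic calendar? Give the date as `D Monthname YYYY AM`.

9 Meshir 1736 AM

Both dates share Julian Day Number 2458897; in the Coptic calendar that is 9 Meshir 1736 AM.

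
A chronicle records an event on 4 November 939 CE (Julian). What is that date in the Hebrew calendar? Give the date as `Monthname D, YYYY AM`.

Cheshvan 19, 4700 AM

The source date corresponds to 9 November 939 in the proleptic Gregorian calendar (JDN 2064335).
That day falls on 19 Cheshvan 4700 AM in the Hebrew calendar.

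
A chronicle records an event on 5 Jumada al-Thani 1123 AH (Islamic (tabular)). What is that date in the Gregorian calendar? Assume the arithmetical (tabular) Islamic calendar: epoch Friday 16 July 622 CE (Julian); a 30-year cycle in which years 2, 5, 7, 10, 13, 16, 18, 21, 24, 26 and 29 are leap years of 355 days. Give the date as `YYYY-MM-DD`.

1711-07-21

Both dates share Julian Day Number 2346191; in the Gregorian calendar that is 21 July 1711 CE.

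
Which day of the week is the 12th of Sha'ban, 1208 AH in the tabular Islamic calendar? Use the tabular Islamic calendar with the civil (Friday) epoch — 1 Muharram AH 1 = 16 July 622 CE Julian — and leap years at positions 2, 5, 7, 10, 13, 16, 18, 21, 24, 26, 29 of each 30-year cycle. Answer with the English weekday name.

This is JDN 2376379 (15 March 1794 Gregorian).
JDN 2376379 mod 7 = 5, and JDN 0 was a Monday, so this is a Saturday.

Saturday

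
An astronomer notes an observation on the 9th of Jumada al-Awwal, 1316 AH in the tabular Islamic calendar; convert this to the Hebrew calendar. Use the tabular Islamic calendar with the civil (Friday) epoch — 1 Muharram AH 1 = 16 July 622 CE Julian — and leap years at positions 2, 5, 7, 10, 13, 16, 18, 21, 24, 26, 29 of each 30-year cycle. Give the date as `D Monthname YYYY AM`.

9 Tishrei 5659 AM

The source date corresponds to 25 September 1898 in the Gregorian calendar (JDN 2414558).
That day falls on 9 Tishrei 5659 AM in the Hebrew calendar.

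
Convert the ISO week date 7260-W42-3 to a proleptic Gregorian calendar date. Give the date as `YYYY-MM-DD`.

7260-10-13

ISO week 1 of 7260 is the week containing the first Thursday of 7260.
Week 42, day 3 (Wednesday) lands on 7260-10-13.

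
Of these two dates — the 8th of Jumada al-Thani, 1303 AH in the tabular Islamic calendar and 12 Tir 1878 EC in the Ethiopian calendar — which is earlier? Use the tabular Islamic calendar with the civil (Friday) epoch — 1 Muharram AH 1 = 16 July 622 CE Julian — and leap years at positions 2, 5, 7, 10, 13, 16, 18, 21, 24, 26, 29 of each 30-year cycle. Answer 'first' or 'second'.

Converting both to JDN: 2409980 vs 2409926; the smaller is the second.

second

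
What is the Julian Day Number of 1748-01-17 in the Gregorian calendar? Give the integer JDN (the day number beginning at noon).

JDN 2299161 is 15 October 1582 CE (Gregorian); the target day is +60359 days from there, so JDN = 2359520.

2359520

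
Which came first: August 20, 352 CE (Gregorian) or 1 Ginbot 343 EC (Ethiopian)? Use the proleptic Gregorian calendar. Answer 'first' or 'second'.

second

First date → JDN 1849857; second date → JDN 1849376.
JDN 1849376 < JDN 1849857, so the second date is earlier.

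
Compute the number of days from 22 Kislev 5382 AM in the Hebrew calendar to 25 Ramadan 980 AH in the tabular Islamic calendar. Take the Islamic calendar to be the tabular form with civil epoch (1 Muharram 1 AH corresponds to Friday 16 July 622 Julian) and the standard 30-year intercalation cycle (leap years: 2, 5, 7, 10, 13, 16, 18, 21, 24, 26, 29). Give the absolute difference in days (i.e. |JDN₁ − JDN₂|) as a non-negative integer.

JDN of the first date = 2313457.
JDN of the second date = 2295625.
|2295625 − 2313457| = 17832.

17832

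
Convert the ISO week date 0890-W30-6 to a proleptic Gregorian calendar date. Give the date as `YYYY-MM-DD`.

ISO week 1 of 890 is the week containing the first Thursday of 890.
Week 30, day 6 (Saturday) lands on 0890-07-29.

0890-07-29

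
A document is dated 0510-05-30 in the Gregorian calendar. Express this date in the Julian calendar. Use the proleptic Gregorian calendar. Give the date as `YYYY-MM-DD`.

At this point the Julian calendar is 2 days behind the Gregorian.
30 May 510 Gregorian − 2 days → 28 May 510 Julian.

0510-05-28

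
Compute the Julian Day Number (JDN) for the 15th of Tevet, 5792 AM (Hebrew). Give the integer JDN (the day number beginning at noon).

2463231

Equivalently 30 December 2031 (Gregorian).
JDN 2400001 is 17 November 1858 CE (Gregorian), MJD 0; the target day is +63230 days from there, so JDN = 2463231.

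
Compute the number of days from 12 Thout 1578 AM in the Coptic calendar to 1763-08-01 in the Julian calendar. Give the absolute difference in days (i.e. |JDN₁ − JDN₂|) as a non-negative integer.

35834

JDN of the first date = 2401040.
JDN of the second date = 2365206.
|2365206 − 2401040| = 35834.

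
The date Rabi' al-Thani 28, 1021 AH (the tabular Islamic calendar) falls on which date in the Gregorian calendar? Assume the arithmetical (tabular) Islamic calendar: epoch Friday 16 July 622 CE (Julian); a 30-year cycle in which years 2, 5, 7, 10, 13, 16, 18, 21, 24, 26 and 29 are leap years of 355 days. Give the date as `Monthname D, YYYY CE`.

Both dates share Julian Day Number 2310010; in the Gregorian calendar that is 28 June 1612 CE.

June 28, 1612 CE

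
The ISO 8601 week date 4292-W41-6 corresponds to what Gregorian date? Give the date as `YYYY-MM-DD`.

ISO week 1 of 4292 is the week containing the first Thursday of 4292.
Week 41, day 6 (Saturday) lands on 4292-10-15.

4292-10-15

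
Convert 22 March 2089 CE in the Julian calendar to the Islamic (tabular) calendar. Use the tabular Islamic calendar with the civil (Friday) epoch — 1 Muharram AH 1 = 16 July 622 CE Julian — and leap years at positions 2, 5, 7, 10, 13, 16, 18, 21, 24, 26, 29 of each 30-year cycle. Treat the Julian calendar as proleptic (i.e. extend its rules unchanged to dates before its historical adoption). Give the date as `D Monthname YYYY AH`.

Both dates share Julian Day Number 2484146; in the tabular Islamic calendar that is 23 Ramadan 1512 AH.

23 Ramadan 1512 AH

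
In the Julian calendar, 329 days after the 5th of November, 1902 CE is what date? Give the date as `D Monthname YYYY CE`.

JDN of the 5th of November, 1902 CE = 2416072.
2416072 + 329 = 2416401.
JDN 2416401 in the Julian calendar is 30 September 1903 CE.

30 September 1903 CE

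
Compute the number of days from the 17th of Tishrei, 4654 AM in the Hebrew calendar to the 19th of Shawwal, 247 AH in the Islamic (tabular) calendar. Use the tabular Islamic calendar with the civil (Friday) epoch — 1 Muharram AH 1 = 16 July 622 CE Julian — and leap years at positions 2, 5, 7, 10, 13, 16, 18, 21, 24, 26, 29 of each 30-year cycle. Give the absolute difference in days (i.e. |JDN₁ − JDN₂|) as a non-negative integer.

First date → JDN 2047500; second date → JDN 2035898.
The interval is |2047500 − 2035898| = 11602 days.

11602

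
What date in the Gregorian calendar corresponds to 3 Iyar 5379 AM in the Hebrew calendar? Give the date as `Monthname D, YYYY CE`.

Both dates share Julian Day Number 2312494; in the Gregorian calendar that is 17 April 1619 CE.

April 17, 1619 CE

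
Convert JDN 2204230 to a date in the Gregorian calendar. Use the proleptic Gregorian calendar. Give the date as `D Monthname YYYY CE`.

16 November 1322 CE

Counting from JDN 2299161 = 15 Oct 1582 gives an offset of -94931 days.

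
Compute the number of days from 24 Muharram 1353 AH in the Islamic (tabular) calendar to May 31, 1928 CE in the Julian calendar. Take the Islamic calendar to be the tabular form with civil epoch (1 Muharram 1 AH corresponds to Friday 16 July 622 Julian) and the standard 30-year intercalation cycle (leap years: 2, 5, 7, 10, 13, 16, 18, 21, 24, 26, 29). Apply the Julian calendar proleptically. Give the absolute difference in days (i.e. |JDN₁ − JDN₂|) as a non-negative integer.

JDN of the first date = 2427567.
JDN of the second date = 2425411.
|2425411 − 2427567| = 2156.

2156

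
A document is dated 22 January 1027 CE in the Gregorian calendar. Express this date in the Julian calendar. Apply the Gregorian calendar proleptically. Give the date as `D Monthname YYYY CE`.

16 January 1027 CE

At this point the Julian calendar is 6 days behind the Gregorian.
22 January 1027 Gregorian − 6 days → 16 January 1027 Julian.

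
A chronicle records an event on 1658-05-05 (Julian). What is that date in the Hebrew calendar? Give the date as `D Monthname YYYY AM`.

Both dates share Julian Day Number 2326767; in the Hebrew calendar that is 12 Iyar 5418 AM.

12 Iyar 5418 AM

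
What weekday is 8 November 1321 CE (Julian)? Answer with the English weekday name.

Sunday

This is JDN 2203865 (16 November 1321 Gregorian).
Since JDN mod 7 = 6 (0 = Monday), the day is Sunday.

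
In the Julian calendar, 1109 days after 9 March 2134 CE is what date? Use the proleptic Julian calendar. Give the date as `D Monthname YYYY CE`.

22 March 2137 CE

Counting 1109 days forward from JDN 2500569 reaches JDN 2501678, which is 22 March 2137 CE.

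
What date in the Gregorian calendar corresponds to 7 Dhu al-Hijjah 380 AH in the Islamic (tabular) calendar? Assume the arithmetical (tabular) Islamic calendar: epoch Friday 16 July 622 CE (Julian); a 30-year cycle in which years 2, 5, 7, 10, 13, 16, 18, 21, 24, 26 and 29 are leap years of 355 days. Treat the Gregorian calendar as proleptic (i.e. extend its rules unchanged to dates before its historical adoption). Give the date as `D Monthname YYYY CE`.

2 March 991 CE

Both dates share Julian Day Number 2083076; in the Gregorian calendar that is 2 March 991 CE.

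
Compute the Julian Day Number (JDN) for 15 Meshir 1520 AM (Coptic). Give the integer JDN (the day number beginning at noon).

2380009

Equivalently 22 February 1804 (Gregorian).
JDN 2400001 is 17 November 1858 CE (Gregorian), MJD 0; the target day is −19992 days from there, so JDN = 2380009.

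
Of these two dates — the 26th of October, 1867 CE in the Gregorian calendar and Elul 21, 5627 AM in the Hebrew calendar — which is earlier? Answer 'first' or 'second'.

First date → JDN 2403266; second date → JDN 2403231.
JDN 2403231 < JDN 2403266, so the second date is earlier.

second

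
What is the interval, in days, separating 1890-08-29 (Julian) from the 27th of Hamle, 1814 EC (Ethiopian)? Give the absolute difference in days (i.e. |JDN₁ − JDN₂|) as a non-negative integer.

JDN of the first date = 2411621.
JDN of the second date = 2386745.
|2386745 − 2411621| = 24876.

24876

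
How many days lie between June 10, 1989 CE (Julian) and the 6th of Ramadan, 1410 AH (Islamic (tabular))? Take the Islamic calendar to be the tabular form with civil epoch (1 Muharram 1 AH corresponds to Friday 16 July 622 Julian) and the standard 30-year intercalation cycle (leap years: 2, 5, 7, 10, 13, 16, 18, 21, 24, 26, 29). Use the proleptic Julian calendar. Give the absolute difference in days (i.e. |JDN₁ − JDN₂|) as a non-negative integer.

First date → JDN 2447701; second date → JDN 2447984.
The interval is |2447701 − 2447984| = 283 days.

283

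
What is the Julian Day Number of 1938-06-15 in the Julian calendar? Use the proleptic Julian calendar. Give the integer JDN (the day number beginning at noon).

2429078

In the Gregorian calendar the same day is 28 June 1938.
JDN 2400001 is 17 November 1858 CE (Gregorian), MJD 0; the target day is +29077 days from there, so JDN = 2429078.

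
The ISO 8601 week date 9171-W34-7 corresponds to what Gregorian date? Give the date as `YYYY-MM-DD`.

ISO week 1 of 9171 is the week containing the first Thursday of 9171.
Week 34, day 7 (Sunday) lands on 9171-08-29.

9171-08-29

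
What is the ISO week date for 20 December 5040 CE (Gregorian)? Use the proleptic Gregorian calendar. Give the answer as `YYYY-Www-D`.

5040-W51-7

The weekday is Sunday (ISO weekday 7).
That Sunday belongs to ISO week 51 of ISO year 5040.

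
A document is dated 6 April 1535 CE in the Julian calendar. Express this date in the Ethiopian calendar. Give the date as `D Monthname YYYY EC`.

Both dates share Julian Day Number 2281812; in the Ethiopian calendar that is 11 Miyazya 1527 EC.

11 Miyazya 1527 EC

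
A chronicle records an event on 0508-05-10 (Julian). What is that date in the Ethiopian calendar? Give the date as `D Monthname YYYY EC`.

The source date corresponds to 12 May 508 in the proleptic Gregorian calendar (JDN 1906735).
That day falls on 15 Ginbot 500 EC in the Ethiopian calendar.

15 Ginbot 500 EC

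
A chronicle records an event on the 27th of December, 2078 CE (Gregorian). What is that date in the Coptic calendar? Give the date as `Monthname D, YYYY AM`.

Koiak 18, 1795 AM

Both dates share Julian Day Number 2480395; in the Coptic calendar that is 18 Koiak 1795 AM.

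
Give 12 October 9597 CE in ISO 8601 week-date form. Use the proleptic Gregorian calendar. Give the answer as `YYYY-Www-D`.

9597-W41-7

The weekday is Sunday (ISO weekday 7).
That Sunday belongs to ISO week 41 of ISO year 9597.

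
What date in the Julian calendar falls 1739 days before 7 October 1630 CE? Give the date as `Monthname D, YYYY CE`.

The starting date is JDN 2316695; 2316695 − 1739 = 2314956.
JDN 2314956 corresponds to January 2, 1626 CE.

January 2, 1626 CE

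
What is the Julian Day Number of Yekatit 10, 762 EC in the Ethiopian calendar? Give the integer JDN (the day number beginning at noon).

Equivalently 8 February 770 (proleptic Gregorian).
JDN 2400001 is 17 November 1858 CE (Gregorian), MJD 0; the target day is −397666 days from there, so JDN = 2002335.

2002335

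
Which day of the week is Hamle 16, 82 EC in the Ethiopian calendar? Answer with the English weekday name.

In the proleptic Gregorian calendar this is 8 July 90 (JDN 1754121).
1754121 ≡ 5 (mod 7); counting from Monday = 0 gives Saturday.

Saturday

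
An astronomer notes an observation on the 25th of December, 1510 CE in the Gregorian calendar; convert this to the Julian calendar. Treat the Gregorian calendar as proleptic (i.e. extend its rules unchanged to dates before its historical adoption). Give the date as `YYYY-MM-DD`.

For dates in this range the Gregorian date is 10 days ahead of the Julian.
25 December 1510 Gregorian − 10 days → 15 December 1510 Julian.

1510-12-15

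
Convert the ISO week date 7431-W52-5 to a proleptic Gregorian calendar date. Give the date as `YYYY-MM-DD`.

7431-12-30

ISO week 1 of 7431 is the week containing the first Thursday of 7431.
Week 52, day 5 (Friday) lands on 7431-12-30.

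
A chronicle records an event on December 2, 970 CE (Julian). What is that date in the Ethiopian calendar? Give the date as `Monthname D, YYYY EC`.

The source date corresponds to 7 December 970 in the proleptic Gregorian calendar (JDN 2075686).
That day falls on 6 Tahsas 963 EC in the Ethiopian calendar.

Tahsas 6, 963 EC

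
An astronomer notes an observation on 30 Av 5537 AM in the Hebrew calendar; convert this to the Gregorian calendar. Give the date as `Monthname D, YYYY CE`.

Both dates share Julian Day Number 2370341; in the Gregorian calendar that is 2 September 1777 CE.

September 2, 1777 CE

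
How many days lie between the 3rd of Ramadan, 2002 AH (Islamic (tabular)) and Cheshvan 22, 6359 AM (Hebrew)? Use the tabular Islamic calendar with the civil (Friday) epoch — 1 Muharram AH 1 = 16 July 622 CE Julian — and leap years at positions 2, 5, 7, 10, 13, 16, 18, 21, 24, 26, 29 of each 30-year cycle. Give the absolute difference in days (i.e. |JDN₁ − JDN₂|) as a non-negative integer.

First date → JDN 2657766; second date → JDN 2670276.
The interval is |2657766 − 2670276| = 12510 days.

12510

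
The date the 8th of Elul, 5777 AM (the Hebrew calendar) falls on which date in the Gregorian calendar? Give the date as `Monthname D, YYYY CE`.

Both dates share Julian Day Number 2457996; in the Gregorian calendar that is 30 August 2017 CE.

August 30, 2017 CE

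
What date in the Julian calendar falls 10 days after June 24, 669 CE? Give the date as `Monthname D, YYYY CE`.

The starting date is JDN 1965585; 1965585 + 10 = 1965595.
JDN 1965595 corresponds to July 4, 669 CE.

July 4, 669 CE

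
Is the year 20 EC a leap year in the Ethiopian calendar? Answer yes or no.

20 mod 4 = 0; in the Ethiopian calendar a year is leap when year mod 4 = 3, so it is a common year.

no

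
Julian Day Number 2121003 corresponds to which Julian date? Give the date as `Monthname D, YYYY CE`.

The proleptic Gregorian equivalent of JDN 2121003 is 3 January 1095.
In the Julian calendar that day is December 28, 1094 CE.

December 28, 1094 CE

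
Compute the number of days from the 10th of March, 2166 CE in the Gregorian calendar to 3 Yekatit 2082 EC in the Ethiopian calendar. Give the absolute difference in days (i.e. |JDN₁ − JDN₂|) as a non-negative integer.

27786

JDN of the first date = 2512244.
JDN of the second date = 2484458.
|2484458 − 2512244| = 27786.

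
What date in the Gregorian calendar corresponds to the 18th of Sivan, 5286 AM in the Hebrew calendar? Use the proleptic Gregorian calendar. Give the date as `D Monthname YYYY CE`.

9 June 1526 CE

Julian Day Number of the source date = 2278579.
Converting JDN 2278579 to the Gregorian calendar gives 9 June 1526 CE.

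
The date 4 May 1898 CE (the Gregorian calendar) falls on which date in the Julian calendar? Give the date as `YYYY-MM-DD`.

For dates in this range the Gregorian date is 12 days ahead of the Julian.
4 May 1898 Gregorian − 12 days → 22 April 1898 Julian.

1898-04-22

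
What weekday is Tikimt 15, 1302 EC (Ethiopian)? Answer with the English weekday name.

Sunday

Equivalently 20 October 1309 Gregorian, JDN 2199455.
JDN 2199455 mod 7 = 6, and JDN 0 was a Monday, so this is a Sunday.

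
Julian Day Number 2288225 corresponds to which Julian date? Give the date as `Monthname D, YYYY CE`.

The proleptic Gregorian equivalent of JDN 2288225 is 5 November 1552.
In the Julian calendar that day is October 26, 1552 CE.

October 26, 1552 CE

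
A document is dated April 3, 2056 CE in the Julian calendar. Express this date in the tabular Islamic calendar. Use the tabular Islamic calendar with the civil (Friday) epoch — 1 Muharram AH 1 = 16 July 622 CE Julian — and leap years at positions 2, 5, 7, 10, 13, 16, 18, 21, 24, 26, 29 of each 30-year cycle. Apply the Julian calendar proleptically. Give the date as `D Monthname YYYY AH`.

30 Ramadan 1478 AH

The source date corresponds to 16 April 2056 in the Gregorian calendar (JDN 2472105).
That day falls on 30 Ramadan 1478 AH in the tabular Islamic calendar.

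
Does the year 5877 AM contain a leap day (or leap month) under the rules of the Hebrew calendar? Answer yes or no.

Hebrew year 5877 is year 6 of its 19-year Metonic cycle; leap years are at positions 3, 6, 8, 11, 14, 17, 19, so it is a leap year (13 months).

yes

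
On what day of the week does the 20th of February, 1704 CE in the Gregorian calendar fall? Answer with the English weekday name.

2343483 ≡ 2 (mod 7); counting from Monday = 0 gives Wednesday.

Wednesday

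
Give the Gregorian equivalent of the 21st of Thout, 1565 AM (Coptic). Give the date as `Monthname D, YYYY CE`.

Both dates share Julian Day Number 2396301; in the Gregorian calendar that is 30 September 1848 CE.

September 30, 1848 CE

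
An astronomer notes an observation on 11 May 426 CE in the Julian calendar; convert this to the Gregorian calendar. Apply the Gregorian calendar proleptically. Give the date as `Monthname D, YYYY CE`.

May 12, 426 CE

At this point the Julian calendar is 1 day behind the Gregorian.
11 May 426 Julian + 1 day → 12 May 426 Gregorian.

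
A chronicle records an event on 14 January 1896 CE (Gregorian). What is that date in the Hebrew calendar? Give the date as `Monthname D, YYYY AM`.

Tevet 28, 5656 AM

Both dates share Julian Day Number 2413573; in the Hebrew calendar that is 28 Tevet 5656 AM.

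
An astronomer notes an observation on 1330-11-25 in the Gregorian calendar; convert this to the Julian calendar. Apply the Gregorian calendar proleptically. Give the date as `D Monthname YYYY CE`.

17 November 1330 CE

For dates in this range the Gregorian date is 8 days ahead of the Julian.
25 November 1330 Gregorian − 8 days → 17 November 1330 Julian.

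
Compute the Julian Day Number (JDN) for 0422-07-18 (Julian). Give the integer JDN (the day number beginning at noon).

1875392

In the proleptic Gregorian calendar the same day is 19 July 422.
JDN 2451545 is 1 January 2000 CE (Gregorian); the target day is −576153 days from there, so JDN = 1875392.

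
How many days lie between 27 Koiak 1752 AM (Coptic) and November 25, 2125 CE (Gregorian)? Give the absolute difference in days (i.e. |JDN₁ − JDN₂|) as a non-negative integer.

First date → JDN 2464699; second date → JDN 2497529.
The interval is |2464699 − 2497529| = 32830 days.

32830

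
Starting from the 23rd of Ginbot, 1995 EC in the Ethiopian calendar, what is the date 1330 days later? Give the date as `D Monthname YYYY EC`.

12 Tir 1999 EC

The starting date is JDN 2452791; 2452791 + 1330 = 2454121.
JDN 2454121 corresponds to 12 Tir 1999 EC.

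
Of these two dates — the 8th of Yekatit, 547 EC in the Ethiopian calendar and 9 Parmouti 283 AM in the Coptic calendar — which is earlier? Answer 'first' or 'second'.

Converting both to JDN: 1923804 vs 1928248; the smaller is the first.

first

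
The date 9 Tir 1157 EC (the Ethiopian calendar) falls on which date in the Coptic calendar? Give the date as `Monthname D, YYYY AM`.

Both dates share Julian Day Number 2146578; in the Coptic calendar that is 9 Tobi 881 AM.

Tobi 9, 881 AM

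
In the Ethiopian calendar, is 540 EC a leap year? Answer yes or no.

540 mod 4 = 0; in the Ethiopian calendar a year is leap when year mod 4 = 3, so it is a common year.

no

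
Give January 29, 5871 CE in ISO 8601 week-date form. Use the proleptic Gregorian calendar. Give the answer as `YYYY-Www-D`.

The weekday is Sunday (ISO weekday 7).
That Sunday belongs to ISO week 4 of ISO year 5871.

5871-W04-7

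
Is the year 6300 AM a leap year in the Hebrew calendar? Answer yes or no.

yes

Hebrew year 6300 is year 11 of its 19-year Metonic cycle; leap years are at positions 3, 6, 8, 11, 14, 17, 19, so it is a leap year (13 months).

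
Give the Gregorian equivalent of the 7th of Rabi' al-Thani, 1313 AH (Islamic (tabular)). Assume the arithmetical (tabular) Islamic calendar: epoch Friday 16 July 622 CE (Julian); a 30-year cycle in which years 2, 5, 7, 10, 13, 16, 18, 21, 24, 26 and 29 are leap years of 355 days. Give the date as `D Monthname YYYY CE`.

27 September 1895 CE

Julian Day Number of the source date = 2413464.
Converting JDN 2413464 to the Gregorian calendar gives 27 September 1895 CE.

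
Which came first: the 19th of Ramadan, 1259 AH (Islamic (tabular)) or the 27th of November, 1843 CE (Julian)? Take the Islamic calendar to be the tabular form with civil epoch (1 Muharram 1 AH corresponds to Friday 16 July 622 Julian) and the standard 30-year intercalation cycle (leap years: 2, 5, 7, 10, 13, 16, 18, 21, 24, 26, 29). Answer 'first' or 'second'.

Converting both to JDN: 2394487 vs 2394544; the smaller is the first.

first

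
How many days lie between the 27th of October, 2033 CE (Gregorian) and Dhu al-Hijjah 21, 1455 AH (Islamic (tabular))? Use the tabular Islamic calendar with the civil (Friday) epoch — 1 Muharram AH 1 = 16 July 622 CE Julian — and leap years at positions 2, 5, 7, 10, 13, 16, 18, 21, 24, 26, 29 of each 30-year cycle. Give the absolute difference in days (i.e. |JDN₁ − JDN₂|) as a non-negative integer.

JDN of the first date = 2463898.
JDN of the second date = 2464034.
|2464034 − 2463898| = 136.

136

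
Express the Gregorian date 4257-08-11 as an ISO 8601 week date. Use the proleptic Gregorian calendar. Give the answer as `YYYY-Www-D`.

The weekday is Tuesday (ISO weekday 2).
That Tuesday belongs to ISO week 33 of ISO year 4257.

4257-W33-2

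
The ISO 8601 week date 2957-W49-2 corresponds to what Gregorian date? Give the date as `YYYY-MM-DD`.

ISO week 1 of 2957 is the week containing the first Thursday of 2957.
Week 49, day 2 (Tuesday) lands on 2957-12-06.

2957-12-06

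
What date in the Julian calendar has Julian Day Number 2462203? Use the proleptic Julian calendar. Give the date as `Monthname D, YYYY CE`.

February 22, 2029 CE

JDN 2462203 is 7 March 2029 in the Gregorian calendar.
In the Julian calendar that day is February 22, 2029 CE.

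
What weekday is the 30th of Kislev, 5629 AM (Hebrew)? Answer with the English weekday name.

Monday

This is JDN 2403681 (14 December 1868 Gregorian).
JDN 2403681 mod 7 = 0, and JDN 0 was a Monday, so this is a Monday.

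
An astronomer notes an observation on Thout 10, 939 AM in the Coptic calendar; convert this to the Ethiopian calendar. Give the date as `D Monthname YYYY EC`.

Julian Day Number of the source date = 2167643.
Converting JDN 2167643 to the Ethiopian calendar gives 10 Meskerem 1215 EC.

10 Meskerem 1215 EC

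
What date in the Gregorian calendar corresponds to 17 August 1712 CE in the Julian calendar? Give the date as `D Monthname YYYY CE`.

At this point the Julian calendar is 11 days behind the Gregorian.
17 August 1712 Julian + 11 days → 28 August 1712 Gregorian.

28 August 1712 CE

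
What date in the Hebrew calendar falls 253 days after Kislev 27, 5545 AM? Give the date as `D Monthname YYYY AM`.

JDN of Kislev 27, 5545 AM = 2372997.
2372997 + 253 = 2373250.
JDN 2373250 in the Hebrew calendar is 14 Elul 5545 AM.

14 Elul 5545 AM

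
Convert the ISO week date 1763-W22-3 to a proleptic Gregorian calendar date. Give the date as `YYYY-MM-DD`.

ISO week 1 of 1763 is the week containing the first Thursday of 1763.
Week 22, day 3 (Wednesday) lands on 1763-06-01.

1763-06-01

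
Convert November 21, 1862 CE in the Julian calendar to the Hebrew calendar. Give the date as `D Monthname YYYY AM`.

The source date corresponds to 3 December 1862 in the Gregorian calendar (JDN 2401478).
That day falls on 11 Kislev 5623 AM in the Hebrew calendar.

11 Kislev 5623 AM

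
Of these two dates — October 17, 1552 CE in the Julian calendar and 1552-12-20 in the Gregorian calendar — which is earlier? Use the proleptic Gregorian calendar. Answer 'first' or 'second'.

first

The two dates have Julian Day Numbers 2288216 and 2288270 respectively.
Since 2288216 < 2288270, the first date comes first.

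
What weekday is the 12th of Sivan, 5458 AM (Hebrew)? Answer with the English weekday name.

Thursday

Equivalently 22 May 1698 Gregorian, JDN 2341384.
Since JDN mod 7 = 3 (0 = Monday), the day is Thursday.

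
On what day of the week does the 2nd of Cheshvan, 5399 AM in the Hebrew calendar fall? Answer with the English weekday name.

This is JDN 2319610 (10 October 1638 Gregorian).
2319610 ≡ 6 (mod 7); counting from Monday = 0 gives Sunday.

Sunday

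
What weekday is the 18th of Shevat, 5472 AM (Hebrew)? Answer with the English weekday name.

Tuesday

Equivalently 26 January 1712 Gregorian, JDN 2346380.
Since JDN mod 7 = 1 (0 = Monday), the day is Tuesday.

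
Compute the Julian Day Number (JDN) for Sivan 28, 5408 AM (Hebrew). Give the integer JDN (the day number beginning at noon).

2323149

Equivalently 18 June 1648 (Gregorian).
JDN 2400001 is 17 November 1858 CE (Gregorian), MJD 0; the target day is −76852 days from there, so JDN = 2323149.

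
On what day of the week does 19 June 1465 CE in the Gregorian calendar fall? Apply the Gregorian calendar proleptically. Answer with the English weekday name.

Monday

2256310 ≡ 0 (mod 7); counting from Monday = 0 gives Monday.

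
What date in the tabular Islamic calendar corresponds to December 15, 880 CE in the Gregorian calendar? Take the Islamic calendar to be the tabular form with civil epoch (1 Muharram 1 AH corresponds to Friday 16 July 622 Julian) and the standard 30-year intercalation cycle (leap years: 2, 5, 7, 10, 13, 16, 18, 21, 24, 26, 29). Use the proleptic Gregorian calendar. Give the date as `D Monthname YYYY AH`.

Julian Day Number of the source date = 2042823.
Converting JDN 2042823 to the tabular Islamic calendar gives 4 Jumada al-Awwal 267 AH.

4 Jumada al-Awwal 267 AH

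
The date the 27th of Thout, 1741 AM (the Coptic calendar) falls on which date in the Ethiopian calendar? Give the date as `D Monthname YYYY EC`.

27 Meskerem 2017 EC

The source date corresponds to 7 October 2024 in the Gregorian calendar (JDN 2460591).
That day falls on 27 Meskerem 2017 EC in the Ethiopian calendar.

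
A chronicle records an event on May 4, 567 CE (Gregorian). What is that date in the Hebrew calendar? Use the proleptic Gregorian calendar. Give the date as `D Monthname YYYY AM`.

Both dates share Julian Day Number 1928276; in the Hebrew calendar that is 8 Iyar 4327 AM.

8 Iyar 4327 AM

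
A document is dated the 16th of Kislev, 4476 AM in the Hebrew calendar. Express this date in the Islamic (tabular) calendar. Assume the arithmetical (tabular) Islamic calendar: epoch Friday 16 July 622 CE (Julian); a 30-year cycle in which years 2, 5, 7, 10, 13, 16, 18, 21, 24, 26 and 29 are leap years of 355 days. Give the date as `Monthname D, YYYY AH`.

Rabi' al-Awwal 14, 97 AH

Julian Day Number of the source date = 1982531.
Converting JDN 1982531 to the tabular Islamic calendar gives 14 Rabi' al-Awwal 97 AH.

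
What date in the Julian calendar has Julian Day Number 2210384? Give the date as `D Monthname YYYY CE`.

14 September 1339 CE

The proleptic Gregorian equivalent of JDN 2210384 is 22 September 1339.
In the Julian calendar that day is 14 September 1339 CE.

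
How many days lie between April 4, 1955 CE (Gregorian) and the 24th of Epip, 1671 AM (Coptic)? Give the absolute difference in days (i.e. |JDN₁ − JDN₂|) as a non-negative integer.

First date → JDN 2435202; second date → JDN 2435320.
The interval is |2435202 − 2435320| = 118 days.

118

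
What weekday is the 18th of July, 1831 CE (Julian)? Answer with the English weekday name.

In the Gregorian calendar this is 30 July 1831 (JDN 2390029).
2390029 ≡ 5 (mod 7); counting from Monday = 0 gives Saturday.

Saturday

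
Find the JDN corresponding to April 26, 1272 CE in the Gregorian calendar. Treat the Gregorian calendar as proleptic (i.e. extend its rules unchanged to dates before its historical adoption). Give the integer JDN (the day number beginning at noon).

JDN 2299161 is 15 October 1582 CE (Gregorian); the target day is −113396 days from there, so JDN = 2185765.

2185765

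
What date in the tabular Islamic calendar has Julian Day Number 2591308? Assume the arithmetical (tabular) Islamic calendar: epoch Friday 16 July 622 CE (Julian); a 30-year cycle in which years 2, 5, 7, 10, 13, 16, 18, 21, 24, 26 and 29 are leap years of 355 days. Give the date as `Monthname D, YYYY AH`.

Safar 18, 1815 AH

The Gregorian equivalent of JDN 2591308 is 29 August 2382.
In the tabular Islamic calendar that day is Safar 18, 1815 AH.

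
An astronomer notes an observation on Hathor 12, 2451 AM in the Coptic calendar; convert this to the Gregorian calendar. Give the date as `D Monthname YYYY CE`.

27 November 2734 CE

Julian Day Number of the source date = 2719963.
Converting JDN 2719963 to the Gregorian calendar gives 27 November 2734 CE.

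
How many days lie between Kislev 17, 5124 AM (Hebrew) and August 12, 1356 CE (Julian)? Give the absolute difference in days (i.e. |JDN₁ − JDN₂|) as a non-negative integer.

2660

JDN of the first date = 2219221.
JDN of the second date = 2216561.
|2216561 − 2219221| = 2660.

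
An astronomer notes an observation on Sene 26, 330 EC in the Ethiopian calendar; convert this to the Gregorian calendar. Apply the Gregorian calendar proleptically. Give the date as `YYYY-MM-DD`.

Both dates share Julian Day Number 1844683; in the Gregorian calendar that is 21 June 338 CE.

0338-06-21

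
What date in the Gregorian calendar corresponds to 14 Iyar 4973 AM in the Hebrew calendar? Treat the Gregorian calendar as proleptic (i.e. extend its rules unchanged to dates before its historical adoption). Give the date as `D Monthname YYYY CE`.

13 May 1213 CE

Both dates share Julian Day Number 2164232; in the Gregorian calendar that is 13 May 1213 CE.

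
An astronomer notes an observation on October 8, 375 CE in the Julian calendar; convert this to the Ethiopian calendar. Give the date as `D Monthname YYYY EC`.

10 Tikimt 368 EC

Both dates share Julian Day Number 1858307; in the Ethiopian calendar that is 10 Tikimt 368 EC.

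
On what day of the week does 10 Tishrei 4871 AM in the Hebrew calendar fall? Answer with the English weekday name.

Monday

In the proleptic Gregorian calendar this is 3 October 1110 (JDN 2126754).
2126754 ≡ 0 (mod 7); counting from Monday = 0 gives Monday.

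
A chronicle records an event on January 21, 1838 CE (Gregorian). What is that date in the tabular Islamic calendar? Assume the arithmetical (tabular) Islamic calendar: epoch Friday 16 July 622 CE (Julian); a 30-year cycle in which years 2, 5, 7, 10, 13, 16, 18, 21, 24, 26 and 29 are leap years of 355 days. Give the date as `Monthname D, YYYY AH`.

Julian Day Number of the source date = 2392396.
Converting JDN 2392396 to the tabular Islamic calendar gives 24 Shawwal 1253 AH.

Shawwal 24, 1253 AH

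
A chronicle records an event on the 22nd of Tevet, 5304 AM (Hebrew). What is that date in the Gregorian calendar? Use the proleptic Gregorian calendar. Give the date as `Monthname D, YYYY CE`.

Both dates share Julian Day Number 2284991; in the Gregorian calendar that is 29 December 1543 CE.

December 29, 1543 CE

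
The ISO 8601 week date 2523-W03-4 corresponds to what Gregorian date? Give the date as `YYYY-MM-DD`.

2523-01-21

ISO week 1 of 2523 is the week containing the first Thursday of 2523.
Week 3, day 4 (Thursday) lands on 2523-01-21.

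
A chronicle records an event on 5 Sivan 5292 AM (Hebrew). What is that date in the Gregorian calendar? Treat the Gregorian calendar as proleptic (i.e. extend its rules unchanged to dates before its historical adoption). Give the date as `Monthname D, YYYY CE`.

May 19, 1532 CE

Both dates share Julian Day Number 2280750; in the Gregorian calendar that is 19 May 1532 CE.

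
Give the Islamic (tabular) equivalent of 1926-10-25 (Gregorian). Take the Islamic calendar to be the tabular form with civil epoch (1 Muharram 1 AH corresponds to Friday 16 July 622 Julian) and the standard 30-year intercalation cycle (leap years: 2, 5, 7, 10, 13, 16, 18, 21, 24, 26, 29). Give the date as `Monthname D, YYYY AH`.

Rabi' al-Thani 17, 1345 AH

Both dates share Julian Day Number 2424814; in the tabular Islamic calendar that is 17 Rabi' al-Thani 1345 AH.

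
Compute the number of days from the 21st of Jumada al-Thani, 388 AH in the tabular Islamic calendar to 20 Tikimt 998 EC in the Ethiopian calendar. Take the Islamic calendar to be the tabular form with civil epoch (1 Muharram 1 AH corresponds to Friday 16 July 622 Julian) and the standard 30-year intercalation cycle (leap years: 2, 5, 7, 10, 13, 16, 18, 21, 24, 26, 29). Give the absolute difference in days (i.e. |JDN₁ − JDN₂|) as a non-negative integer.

2676

First date → JDN 2085748; second date → JDN 2088424.
The interval is |2085748 − 2088424| = 2676 days.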